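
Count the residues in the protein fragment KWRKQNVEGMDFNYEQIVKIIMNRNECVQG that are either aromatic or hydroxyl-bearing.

3

Aromatic: F, W, Y. Hydroxyl-bearing: S, T, Y.
Aromatic residues here: W2, F12, Y14 (3).
Hydroxyl-bearing residues here: Y14 (1).
Y is in both groups, so the 1 Y residue must not be double-counted.
Total = 3 + 1 − 1 = 3.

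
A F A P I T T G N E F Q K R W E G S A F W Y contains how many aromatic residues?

The aromatic amino acids are Phe (F, benzyl), Trp (W, indole), and Tyr (Y, phenol).
Matching residues: F2, F11, W15, F20, W21, Y22.

6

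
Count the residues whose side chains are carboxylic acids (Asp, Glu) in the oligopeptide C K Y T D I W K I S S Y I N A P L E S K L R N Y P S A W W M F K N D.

3

Matching residues: D5, E18, D34.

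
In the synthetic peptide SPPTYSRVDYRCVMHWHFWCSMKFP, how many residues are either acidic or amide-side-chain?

Acidic: D, E. Amide-side-chain: N, Q.
Acidic residues here: D9 (1).
Amide-side-chain residues here: none (0).
The two groups share no amino acid, so total = 1 + 0 = 1.

1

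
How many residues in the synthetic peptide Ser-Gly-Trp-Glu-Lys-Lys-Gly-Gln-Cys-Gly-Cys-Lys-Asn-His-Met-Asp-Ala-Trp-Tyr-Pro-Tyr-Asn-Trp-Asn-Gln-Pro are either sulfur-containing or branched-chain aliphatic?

Sulfur-containing: C, M. Branched-chain aliphatic: I, L, V.
Sulfur-containing residues here: Cys9, Cys11, Met15 (3).
Branched-chain aliphatic residues here: none (0).
The two groups share no amino acid, so total = 3 + 0 = 3.

3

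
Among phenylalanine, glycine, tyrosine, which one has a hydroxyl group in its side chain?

tyrosine

S, T, and Y are the three residues with a side-chain hydroxyl.
Of the listed options, only tyrosine belongs to this group.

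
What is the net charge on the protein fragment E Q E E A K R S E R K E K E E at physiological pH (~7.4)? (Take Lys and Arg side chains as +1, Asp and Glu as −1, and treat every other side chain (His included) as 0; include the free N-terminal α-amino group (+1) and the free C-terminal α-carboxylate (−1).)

Positive (K, R): K6, R7, R10, K11, K13 → +5.
Negative (D, E): E1, E3, E4, E9, E12, E14, E15 → −7.
The N-terminus (+1) and C-terminus (−1) cancel.
Net charge = (+5) + (−7) = −2.

-2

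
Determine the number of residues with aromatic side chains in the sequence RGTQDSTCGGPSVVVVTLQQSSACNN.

Phenylalanine (F), tryptophan (W), and tyrosine (Y) have aromatic ring side chains.
None of the 26 residues belong to this group.

0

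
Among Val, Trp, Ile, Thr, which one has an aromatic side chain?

Trp

The aromatic amino acids are Phe (F, benzyl), Trp (W, indole), and Tyr (Y, phenol).
Of the listed options, only Trp belongs to this group.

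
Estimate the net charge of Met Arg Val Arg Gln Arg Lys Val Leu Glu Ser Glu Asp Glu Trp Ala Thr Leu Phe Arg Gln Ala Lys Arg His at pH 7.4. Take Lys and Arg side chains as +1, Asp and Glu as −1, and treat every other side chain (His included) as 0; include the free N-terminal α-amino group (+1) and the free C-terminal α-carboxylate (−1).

+3

Positive (K, R): Arg2, Arg4, Arg6, Lys7, Arg20, Lys23, Arg24 → +7.
Negative (D, E): Glu10, Glu12, Asp13, Glu14 → −4.
The N-terminus (+1) and C-terminus (−1) cancel.
Net charge = (+7) + (−4) = +3.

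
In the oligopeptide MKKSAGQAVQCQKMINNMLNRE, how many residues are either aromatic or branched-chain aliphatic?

Aromatic: F, W, Y. Branched-chain aliphatic: I, L, V.
Aromatic residues here: none (0).
Branched-chain aliphatic residues here: V9, I15, L19 (3).
The two groups share no amino acid, so total = 0 + 3 = 3.

3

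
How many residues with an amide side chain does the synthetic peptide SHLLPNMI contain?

1

Only N (asparagine) and Q (glutamine) carry a side-chain carboxamide.
Matching residues: N6.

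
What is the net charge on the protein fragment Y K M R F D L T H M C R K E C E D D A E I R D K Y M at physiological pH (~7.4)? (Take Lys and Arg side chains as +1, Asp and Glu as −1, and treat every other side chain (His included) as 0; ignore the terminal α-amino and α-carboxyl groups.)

-1

Positive (K, R): K2, R4, R12, K13, R22, K24 → +6.
Negative (D, E): D6, E14, E16, D17, D18, E20, D23 → −7.
Net charge = (+6) + (−7) = −1.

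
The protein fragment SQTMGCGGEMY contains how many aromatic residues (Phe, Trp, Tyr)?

1

Matching residues: Y11.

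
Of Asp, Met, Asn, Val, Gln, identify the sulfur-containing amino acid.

Met

Only Cys (C) and Met (M) have a sulfur atom in the side chain.
Of the listed options, only Met belongs to this group.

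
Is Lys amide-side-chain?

No

Asparagine (N) and glutamine (Q) have uncharged amide side chains.
Lysine is not in this group.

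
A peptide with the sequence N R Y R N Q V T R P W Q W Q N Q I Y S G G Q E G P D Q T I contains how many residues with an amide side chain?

Only N (asparagine) and Q (glutamine) carry a side-chain carboxamide.
Matching residues: N1, N5, Q6, Q12, Q14, N15, Q16, Q22, Q27.

9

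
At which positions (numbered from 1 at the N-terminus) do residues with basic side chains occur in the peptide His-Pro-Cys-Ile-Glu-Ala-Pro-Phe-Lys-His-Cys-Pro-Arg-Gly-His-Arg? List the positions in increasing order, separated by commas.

1, 9, 10, 13, 15, 16

The basic amino acids are Lys (K), Arg (R), and His (H).
Matching residues: His1, Lys9, His10, Arg13, His15, Arg16.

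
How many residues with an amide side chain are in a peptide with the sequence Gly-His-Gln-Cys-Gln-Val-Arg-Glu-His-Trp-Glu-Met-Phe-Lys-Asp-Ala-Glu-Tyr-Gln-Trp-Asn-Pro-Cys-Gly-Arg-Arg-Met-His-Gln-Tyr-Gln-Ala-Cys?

6

The amide-side-chain residues are Asn (N) and Gln (Q).
Matching residues: Gln3, Gln5, Gln19, Asn21, Gln29, Gln31.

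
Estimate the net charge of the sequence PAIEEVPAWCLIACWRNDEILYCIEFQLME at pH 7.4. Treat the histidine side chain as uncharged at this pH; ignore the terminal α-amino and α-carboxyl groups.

-5

Near pH 7.4, K and R contribute +1 each, D and E contribute −1 each, and every other side chain (His included, as stated) is uncharged.
Positive (K, R): R16 → +1.
Negative (D, E): E4, E5, D18, E19, E25, E30 → −6.
Net charge = (+1) + (−6) = −5.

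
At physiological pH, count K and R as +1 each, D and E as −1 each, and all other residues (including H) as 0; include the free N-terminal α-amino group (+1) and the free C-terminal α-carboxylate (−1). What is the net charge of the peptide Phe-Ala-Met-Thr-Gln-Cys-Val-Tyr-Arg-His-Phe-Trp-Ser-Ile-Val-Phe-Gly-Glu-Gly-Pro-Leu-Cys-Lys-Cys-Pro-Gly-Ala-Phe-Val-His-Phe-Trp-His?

+1

Positive (K, R): Arg9, Lys23 → +2.
Negative (D, E): Glu18 → −1.
The N-terminus (+1) and C-terminus (−1) cancel.
Net charge = (+2) + (−1) = +1.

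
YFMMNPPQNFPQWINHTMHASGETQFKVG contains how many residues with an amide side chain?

Only N (asparagine) and Q (glutamine) carry a side-chain carboxamide.
Matching residues: N5, Q8, N9, Q12, N15, Q25.

6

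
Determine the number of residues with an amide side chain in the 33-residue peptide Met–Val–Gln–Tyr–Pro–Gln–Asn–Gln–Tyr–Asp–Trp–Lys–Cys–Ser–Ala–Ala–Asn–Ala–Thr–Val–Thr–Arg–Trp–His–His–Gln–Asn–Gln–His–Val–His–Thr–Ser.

8

Only N (asparagine) and Q (glutamine) carry a side-chain carboxamide.
Matching residues: Gln3, Gln6, Asn7, Gln8, Asn17, Gln26, Asn27, Gln28.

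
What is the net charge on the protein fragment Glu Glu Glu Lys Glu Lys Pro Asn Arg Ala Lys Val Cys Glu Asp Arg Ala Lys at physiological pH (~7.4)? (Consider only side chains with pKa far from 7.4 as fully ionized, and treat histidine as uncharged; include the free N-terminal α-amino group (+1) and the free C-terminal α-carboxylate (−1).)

The side chains ionized at physiological pH are Lys/Arg (+1) and Asp/Glu (−1); with His treated as neutral, nothing else contributes.
Positive (K, R): Lys4, Lys6, Arg9, Lys11, Arg16, Lys18 → +6.
Negative (D, E): Glu1, Glu2, Glu3, Glu5, Glu14, Asp15 → −6.
The N-terminus (+1) and C-terminus (−1) cancel.
Net charge = (+6) + (−6) = 0.

0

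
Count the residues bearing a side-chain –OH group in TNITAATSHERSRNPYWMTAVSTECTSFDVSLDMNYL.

13

Serine (S), threonine (T), and tyrosine (Y) each carry a hydroxyl group on the side chain.
Matching residues: T1, T4, T7, S8, S12, Y16, T19, S22, T23, T26, S27, S31, Y36.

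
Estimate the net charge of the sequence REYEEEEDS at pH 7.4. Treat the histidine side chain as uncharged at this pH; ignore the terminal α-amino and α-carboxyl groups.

The side chains ionized at physiological pH are Lys/Arg (+1) and Asp/Glu (−1); with His treated as neutral, nothing else contributes.
Positive (K, R): R1 → +1.
Negative (D, E): E2, E4, E5, E6, E7, D8 → −6.
Net charge = (+1) + (−6) = −5.

-5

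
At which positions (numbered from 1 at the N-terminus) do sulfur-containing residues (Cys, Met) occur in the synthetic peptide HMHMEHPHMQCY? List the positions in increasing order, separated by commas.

Matching residues: M2, M4, M9, C11.

2, 4, 9, 11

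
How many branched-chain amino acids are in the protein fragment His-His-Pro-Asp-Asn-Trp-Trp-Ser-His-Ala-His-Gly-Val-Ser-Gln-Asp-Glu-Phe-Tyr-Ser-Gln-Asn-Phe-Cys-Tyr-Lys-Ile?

2

The BCAAs are Val, Leu, and Ile — aliphatic side chains with a branch point.
Matching residues: Val13, Ile27.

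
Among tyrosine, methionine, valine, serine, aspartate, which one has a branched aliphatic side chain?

Valine (V), leucine (L), and isoleucine (I) are the branched-chain amino acids.
Of the listed options, only valine belongs to this group.

valine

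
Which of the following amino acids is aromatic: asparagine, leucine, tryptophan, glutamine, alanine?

F, W, and Y each carry an aromatic ring on the side chain.
Of the listed options, only tryptophan belongs to this group.

tryptophan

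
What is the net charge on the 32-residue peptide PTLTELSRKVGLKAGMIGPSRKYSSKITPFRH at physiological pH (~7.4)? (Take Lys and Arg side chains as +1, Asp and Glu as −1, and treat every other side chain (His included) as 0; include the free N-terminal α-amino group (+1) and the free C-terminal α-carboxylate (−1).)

+6

Positive (K, R): R8, K9, K13, R21, K22, K26, R31 → +7.
Negative (D, E): E5 → −1.
The N-terminus (+1) and C-terminus (−1) cancel.
Net charge = (+7) + (−1) = +6.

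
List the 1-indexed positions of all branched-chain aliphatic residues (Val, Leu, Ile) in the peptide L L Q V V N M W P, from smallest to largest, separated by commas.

Matching residues: L1, L2, V4, V5.

1, 2, 4, 5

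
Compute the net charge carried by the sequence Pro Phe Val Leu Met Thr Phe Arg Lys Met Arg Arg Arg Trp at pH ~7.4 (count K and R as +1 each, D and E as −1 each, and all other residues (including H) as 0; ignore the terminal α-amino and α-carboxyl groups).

Positive (K, R): Arg8, Lys9, Arg11, Arg12, Arg13 → +5.
Negative (D, E): none → −0.
Net charge = (+5) + (−0) = +5.

+5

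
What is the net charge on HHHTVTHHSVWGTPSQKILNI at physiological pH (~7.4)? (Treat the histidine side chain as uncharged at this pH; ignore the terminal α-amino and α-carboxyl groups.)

+1

At pH ~7.4 the Lys and Arg side chains are protonated (+1), the Asp and Glu side chains are deprotonated (−1), and with His taken as neutral all other side chains carry no charge.
Positive (K, R): K17 → +1.
Negative (D, E): none → −0.
Net charge = (+1) + (−0) = +1.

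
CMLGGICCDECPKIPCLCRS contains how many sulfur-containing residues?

The sulfur-bearing residues are cysteine (–SH) and methionine (–S–CH₃).
Matching residues: C1, M2, C7, C8, C11, C16, C18.

7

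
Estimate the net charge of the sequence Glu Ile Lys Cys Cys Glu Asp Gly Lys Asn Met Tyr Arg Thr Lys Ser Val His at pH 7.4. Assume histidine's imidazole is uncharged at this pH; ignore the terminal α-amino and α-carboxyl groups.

+1

At pH ~7.4 the Lys and Arg side chains are protonated (+1), the Asp and Glu side chains are deprotonated (−1), and with His taken as neutral all other side chains carry no charge.
Positive (K, R): Lys3, Lys9, Arg13, Lys15 → +4.
Negative (D, E): Glu1, Glu6, Asp7 → −3.
Net charge = (+4) + (−3) = +1.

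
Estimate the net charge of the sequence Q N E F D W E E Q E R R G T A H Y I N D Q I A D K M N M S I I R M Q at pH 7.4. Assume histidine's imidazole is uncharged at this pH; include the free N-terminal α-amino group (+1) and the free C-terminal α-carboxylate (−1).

-3

At pH ~7.4 the Lys and Arg side chains are protonated (+1), the Asp and Glu side chains are deprotonated (−1), and with His taken as neutral all other side chains carry no charge.
Positive (K, R): R11, R12, K25, R32 → +4.
Negative (D, E): E3, D5, E7, E8, E10, D20, D24 → −7.
The N-terminus (+1) and C-terminus (−1) cancel.
Net charge = (+4) + (−7) = −3.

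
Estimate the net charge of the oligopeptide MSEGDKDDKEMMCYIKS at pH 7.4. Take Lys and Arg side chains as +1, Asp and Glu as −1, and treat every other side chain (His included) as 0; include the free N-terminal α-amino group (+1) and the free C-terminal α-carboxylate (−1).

Positive (K, R): K6, K9, K16 → +3.
Negative (D, E): E3, D5, D7, D8, E10 → −5.
The N-terminus (+1) and C-terminus (−1) cancel.
Net charge = (+3) + (−5) = −2.

-2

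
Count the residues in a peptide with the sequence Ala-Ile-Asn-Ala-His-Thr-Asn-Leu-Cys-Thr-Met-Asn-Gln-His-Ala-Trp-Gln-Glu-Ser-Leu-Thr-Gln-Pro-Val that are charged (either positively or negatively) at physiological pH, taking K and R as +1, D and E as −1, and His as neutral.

Charged side chains at pH ~7.4: K, R (positive); D, E (negative).
Matching residues: Glu18.

1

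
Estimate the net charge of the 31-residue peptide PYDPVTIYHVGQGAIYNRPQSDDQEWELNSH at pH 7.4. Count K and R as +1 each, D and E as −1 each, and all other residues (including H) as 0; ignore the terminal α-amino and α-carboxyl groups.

Positive (K, R): R18 → +1.
Negative (D, E): D3, D22, D23, E25, E27 → −5.
Net charge = (+1) + (−5) = −4.

-4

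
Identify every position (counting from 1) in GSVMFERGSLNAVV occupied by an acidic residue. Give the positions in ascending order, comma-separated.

The acidic residues are Asp (D) and Glu (E), whose side chains end in a carboxylate group.
Matching residues: E6.

6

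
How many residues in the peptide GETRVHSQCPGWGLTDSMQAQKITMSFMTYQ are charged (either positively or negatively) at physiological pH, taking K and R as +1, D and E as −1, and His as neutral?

4

Charged side chains at pH ~7.4: K, R (positive); D, E (negative).
Matching residues: E2, R4, D16, K22.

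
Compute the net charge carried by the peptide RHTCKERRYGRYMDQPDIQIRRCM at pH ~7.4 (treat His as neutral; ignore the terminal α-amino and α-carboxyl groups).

+4

Near pH 7.4, K and R contribute +1 each, D and E contribute −1 each, and every other side chain (His included, as stated) is uncharged.
Positive (K, R): R1, K5, R7, R8, R11, R21, R22 → +7.
Negative (D, E): E6, D14, D17 → −3.
Net charge = (+7) + (−3) = +4.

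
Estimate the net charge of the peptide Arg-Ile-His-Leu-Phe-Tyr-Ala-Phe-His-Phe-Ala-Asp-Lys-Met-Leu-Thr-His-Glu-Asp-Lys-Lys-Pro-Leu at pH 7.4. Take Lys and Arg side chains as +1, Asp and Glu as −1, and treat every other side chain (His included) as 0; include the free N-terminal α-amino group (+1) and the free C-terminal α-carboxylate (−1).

Positive (K, R): Arg1, Lys13, Lys20, Lys21 → +4.
Negative (D, E): Asp12, Glu18, Asp19 → −3.
The N-terminus (+1) and C-terminus (−1) cancel.
Net charge = (+4) + (−3) = +1.

+1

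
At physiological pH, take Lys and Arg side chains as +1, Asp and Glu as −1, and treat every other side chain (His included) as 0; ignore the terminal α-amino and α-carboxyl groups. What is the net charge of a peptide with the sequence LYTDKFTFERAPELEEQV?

Positive (K, R): K5, R10 → +2.
Negative (D, E): D4, E9, E13, E15, E16 → −5.
Net charge = (+2) + (−5) = −3.

-3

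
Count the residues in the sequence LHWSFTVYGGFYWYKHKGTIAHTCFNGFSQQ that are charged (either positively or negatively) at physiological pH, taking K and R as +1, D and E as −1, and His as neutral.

Charged side chains at pH ~7.4: K, R (positive); D, E (negative).
Matching residues: K15, K17.

2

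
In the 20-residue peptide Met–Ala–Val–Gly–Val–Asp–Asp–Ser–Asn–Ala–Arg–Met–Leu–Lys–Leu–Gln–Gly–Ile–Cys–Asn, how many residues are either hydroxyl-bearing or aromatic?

Hydroxyl-bearing: S, T, Y. Aromatic: F, W, Y.
Hydroxyl-bearing residues here: Ser8 (1).
Aromatic residues here: none (0).
(Y belongs to both groups, but none appear in this sequence.) Total = 1 + 0 = 1.

1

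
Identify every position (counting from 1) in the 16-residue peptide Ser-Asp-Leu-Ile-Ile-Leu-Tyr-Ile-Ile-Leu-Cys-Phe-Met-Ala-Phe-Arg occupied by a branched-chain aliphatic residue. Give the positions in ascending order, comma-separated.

Valine (V), leucine (L), and isoleucine (I) are the branched-chain amino acids.
Matching residues: Leu3, Ile4, Ile5, Leu6, Ile8, Ile9, Leu10.

3, 4, 5, 6, 8, 9, 10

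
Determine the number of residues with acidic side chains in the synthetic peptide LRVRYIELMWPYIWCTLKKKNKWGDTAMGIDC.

3

The acidic residues are Asp (D) and Glu (E), whose side chains end in a carboxylate group.
Matching residues: E7, D25, D31.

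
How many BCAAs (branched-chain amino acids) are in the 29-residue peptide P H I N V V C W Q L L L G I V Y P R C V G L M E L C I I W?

The BCAAs are Val, Leu, and Ile — aliphatic side chains with a branch point.
Matching residues: I3, V5, V6, L10, L11, L12, I14, V15, V20, L22, L25, I27, I28.

13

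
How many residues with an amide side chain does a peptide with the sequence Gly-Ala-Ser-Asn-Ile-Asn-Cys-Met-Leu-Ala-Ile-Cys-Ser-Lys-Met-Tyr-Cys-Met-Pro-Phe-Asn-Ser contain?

3

Asparagine (N) and glutamine (Q) have uncharged amide side chains.
Matching residues: Asn4, Asn6, Asn21.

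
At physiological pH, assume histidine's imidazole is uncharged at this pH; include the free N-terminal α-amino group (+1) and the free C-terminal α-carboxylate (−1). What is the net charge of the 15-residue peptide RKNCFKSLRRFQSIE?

The side chains ionized at physiological pH are Lys/Arg (+1) and Asp/Glu (−1); with His treated as neutral, nothing else contributes.
Positive (K, R): R1, K2, K6, R9, R10 → +5.
Negative (D, E): E15 → −1.
The N-terminus (+1) and C-terminus (−1) cancel.
Net charge = (+5) + (−1) = +4.

+4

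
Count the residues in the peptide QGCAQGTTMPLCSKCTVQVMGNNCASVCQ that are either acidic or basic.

1

Acidic: D, E. Basic: H, K, R.
Acidic residues here: none (0).
Basic residues here: K14 (1).
The two groups share no amino acid, so total = 0 + 1 = 1.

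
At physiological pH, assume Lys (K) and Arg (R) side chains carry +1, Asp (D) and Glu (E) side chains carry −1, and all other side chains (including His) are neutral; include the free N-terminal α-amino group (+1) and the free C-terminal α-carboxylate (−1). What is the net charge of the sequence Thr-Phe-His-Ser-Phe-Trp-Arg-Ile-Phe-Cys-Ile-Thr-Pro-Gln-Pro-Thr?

+1

Positive (K, R): Arg7 → +1.
Negative (D, E): none → −0.
The N-terminus (+1) and C-terminus (−1) cancel.
Net charge = (+1) + (−0) = +1.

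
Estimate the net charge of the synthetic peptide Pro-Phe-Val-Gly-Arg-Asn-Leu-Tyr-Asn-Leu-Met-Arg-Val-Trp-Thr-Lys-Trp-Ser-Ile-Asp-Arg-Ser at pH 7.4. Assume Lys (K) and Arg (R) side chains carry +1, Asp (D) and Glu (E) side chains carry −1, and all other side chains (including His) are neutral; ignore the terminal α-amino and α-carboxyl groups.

Positive (K, R): Arg5, Arg12, Lys16, Arg21 → +4.
Negative (D, E): Asp20 → −1.
Net charge = (+4) + (−1) = +3.

+3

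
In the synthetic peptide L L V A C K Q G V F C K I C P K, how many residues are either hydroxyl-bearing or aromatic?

1

Hydroxyl-bearing: S, T, Y. Aromatic: F, W, Y.
Hydroxyl-bearing residues here: none (0).
Aromatic residues here: F10 (1).
(Y belongs to both groups, but none appear in this sequence.) Total = 0 + 1 = 1.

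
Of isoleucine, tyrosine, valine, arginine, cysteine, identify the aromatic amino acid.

tyrosine

Phenylalanine (F), tryptophan (W), and tyrosine (Y) have aromatic ring side chains.
Of the listed options, only tyrosine belongs to this group.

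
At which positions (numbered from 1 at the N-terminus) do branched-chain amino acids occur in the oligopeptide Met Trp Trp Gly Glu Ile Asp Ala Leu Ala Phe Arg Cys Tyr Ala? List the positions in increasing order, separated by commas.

The BCAAs are Val, Leu, and Ile — aliphatic side chains with a branch point.
Matching residues: Ile6, Leu9.

6, 9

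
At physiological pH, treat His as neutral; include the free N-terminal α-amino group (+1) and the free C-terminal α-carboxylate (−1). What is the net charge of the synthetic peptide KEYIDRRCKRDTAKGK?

The side chains ionized at physiological pH are Lys/Arg (+1) and Asp/Glu (−1); with His treated as neutral, nothing else contributes.
Positive (K, R): K1, R6, R7, K9, R10, K14, K16 → +7.
Negative (D, E): E2, D5, D11 → −3.
The N-terminus (+1) and C-terminus (−1) cancel.
Net charge = (+7) + (−3) = +4.

+4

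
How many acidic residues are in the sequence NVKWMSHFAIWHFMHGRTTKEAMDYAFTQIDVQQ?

3

Aspartate (D) and glutamate (E) have carboxylic-acid side chains and are the acidic amino acids.
Matching residues: E21, D24, D31.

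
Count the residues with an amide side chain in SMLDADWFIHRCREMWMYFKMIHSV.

0

The amide-side-chain residues are Asn (N) and Gln (Q).
None of the 25 residues belong to this group.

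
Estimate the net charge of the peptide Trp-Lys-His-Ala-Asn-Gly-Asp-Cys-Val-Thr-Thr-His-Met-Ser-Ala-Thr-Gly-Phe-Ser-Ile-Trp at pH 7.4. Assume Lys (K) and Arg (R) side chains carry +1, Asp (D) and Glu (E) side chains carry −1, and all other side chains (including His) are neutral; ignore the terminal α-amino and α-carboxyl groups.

Positive (K, R): Lys2 → +1.
Negative (D, E): Asp7 → −1.
Net charge = (+1) + (−1) = 0.

0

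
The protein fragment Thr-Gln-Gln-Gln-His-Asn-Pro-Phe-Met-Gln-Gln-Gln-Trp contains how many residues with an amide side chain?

Asparagine (N) and glutamine (Q) have uncharged amide side chains.
Matching residues: Gln2, Gln3, Gln4, Asn6, Gln10, Gln11, Gln12.

7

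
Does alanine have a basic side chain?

K, R, and H are the three residues with basic side chains (ε-amine, guanidinium, and imidazole respectively).
Alanine is not in this group.

No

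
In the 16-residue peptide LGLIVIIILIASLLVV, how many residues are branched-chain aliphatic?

Valine (V), leucine (L), and isoleucine (I) are the branched-chain amino acids.
Matching residues: L1, L3, I4, V5, I6, I7, I8, L9, I10, L13, L14, V15, V16.

13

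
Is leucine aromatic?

The aromatic amino acids are Phe (F, benzyl), Trp (W, indole), and Tyr (Y, phenol).
Leucine is not in this group.

No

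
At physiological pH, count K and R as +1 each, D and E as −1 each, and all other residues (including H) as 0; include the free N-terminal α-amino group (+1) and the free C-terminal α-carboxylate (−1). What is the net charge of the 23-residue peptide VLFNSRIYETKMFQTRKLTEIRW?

+3

Positive (K, R): R6, K11, R16, K17, R22 → +5.
Negative (D, E): E9, E20 → −2.
The N-terminus (+1) and C-terminus (−1) cancel.
Net charge = (+5) + (−2) = +3.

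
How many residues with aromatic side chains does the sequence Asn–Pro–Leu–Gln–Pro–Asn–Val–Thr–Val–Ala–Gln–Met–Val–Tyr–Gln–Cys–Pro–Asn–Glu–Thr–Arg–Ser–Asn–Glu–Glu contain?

F, W, and Y each carry an aromatic ring on the side chain.
Matching residues: Tyr14.

1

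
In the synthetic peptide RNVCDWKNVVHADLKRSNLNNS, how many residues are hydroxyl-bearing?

2

Serine (S), threonine (T), and tyrosine (Y) each carry a hydroxyl group on the side chain.
Matching residues: S17, S22.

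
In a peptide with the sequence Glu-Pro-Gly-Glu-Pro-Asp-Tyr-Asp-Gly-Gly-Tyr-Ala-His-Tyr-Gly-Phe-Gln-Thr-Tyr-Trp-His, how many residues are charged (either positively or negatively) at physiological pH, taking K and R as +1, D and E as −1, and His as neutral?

4

Charged side chains at pH ~7.4: K, R (positive); D, E (negative).
Matching residues: Glu1, Glu4, Asp6, Asp8.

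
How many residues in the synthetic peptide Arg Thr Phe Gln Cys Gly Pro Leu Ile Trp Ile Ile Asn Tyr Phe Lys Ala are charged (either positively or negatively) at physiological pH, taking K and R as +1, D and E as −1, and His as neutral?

2

Charged side chains at pH ~7.4: K, R (positive); D, E (negative).
Matching residues: Arg1, Lys16.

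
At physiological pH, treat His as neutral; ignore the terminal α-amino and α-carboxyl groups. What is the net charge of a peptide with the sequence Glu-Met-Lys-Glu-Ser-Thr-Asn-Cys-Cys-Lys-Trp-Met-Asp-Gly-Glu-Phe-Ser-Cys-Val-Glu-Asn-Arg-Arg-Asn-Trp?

-1

Near pH 7.4, K and R contribute +1 each, D and E contribute −1 each, and every other side chain (His included, as stated) is uncharged.
Positive (K, R): Lys3, Lys10, Arg22, Arg23 → +4.
Negative (D, E): Glu1, Glu4, Asp13, Glu15, Glu20 → −5.
Net charge = (+4) + (−5) = −1.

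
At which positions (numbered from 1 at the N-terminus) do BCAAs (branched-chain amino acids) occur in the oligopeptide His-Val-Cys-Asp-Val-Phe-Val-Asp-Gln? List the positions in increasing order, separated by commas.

V, L, and I make up the branched-chain aliphatic group.
Matching residues: Val2, Val5, Val7.

2, 5, 7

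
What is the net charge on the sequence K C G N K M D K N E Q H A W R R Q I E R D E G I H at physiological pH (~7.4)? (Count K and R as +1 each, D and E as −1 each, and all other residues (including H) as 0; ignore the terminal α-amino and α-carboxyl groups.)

Positive (K, R): K1, K5, K8, R15, R16, R20 → +6.
Negative (D, E): D7, E10, E19, D21, E22 → −5.
Net charge = (+6) + (−5) = +1.

+1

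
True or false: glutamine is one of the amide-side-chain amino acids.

The amide-side-chain residues are Asn (N) and Gln (Q).
Glutamine is in this group.

True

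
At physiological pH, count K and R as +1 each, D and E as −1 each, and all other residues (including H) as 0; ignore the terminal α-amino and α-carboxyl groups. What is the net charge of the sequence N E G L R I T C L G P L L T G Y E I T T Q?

Positive (K, R): R5 → +1.
Negative (D, E): E2, E17 → −2.
Net charge = (+1) + (−2) = −1.

-1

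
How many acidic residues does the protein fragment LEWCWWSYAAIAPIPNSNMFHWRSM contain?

1

Aspartate (D) and glutamate (E) have carboxylic-acid side chains and are the acidic amino acids.
Matching residues: E2.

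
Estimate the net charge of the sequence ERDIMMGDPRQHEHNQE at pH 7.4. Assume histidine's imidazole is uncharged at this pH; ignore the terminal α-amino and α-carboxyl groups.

Near pH 7.4, K and R contribute +1 each, D and E contribute −1 each, and every other side chain (His included, as stated) is uncharged.
Positive (K, R): R2, R10 → +2.
Negative (D, E): E1, D3, D8, E13, E17 → −5.
Net charge = (+2) + (−5) = −3.

-3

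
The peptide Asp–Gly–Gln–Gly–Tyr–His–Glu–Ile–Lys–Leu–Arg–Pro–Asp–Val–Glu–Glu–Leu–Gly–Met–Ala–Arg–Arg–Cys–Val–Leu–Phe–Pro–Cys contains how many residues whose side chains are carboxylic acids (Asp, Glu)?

5

Matching residues: Asp1, Glu7, Asp13, Glu15, Glu16.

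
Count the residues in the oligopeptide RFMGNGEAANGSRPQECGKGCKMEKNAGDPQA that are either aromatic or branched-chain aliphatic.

Aromatic: F, W, Y. Branched-chain aliphatic: I, L, V.
Aromatic residues here: F2 (1).
Branched-chain aliphatic residues here: none (0).
The two groups share no amino acid, so total = 1 + 0 = 1.

1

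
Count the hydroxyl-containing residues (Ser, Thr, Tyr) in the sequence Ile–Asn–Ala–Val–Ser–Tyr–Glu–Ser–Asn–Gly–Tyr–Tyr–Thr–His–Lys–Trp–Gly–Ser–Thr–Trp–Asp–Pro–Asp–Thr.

9

Matching residues: Ser5, Tyr6, Ser8, Tyr11, Tyr12, Thr13, Ser18, Thr19, Thr24.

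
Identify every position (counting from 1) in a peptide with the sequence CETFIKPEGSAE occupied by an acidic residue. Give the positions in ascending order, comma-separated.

2, 8, 12

The acidic residues are Asp (D) and Glu (E), whose side chains end in a carboxylate group.
Matching residues: E2, E8, E12.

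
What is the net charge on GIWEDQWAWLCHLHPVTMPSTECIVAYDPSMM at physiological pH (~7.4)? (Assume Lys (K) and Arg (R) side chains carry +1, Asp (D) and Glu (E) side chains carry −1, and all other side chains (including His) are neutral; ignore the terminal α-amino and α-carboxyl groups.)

Positive (K, R): none → +0.
Negative (D, E): E4, D5, E22, D28 → −4.
Net charge = (+0) + (−4) = −4.

-4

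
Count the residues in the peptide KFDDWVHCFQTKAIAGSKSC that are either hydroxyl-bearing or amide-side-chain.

4

Hydroxyl-bearing: S, T, Y. Amide-side-chain: N, Q.
Hydroxyl-bearing residues here: T11, S17, S19 (3).
Amide-side-chain residues here: Q10 (1).
The two groups share no amino acid, so total = 3 + 1 = 4.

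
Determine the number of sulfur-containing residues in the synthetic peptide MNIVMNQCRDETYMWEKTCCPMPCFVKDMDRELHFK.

9

Only Cys (C) and Met (M) have a sulfur atom in the side chain.
Matching residues: M1, M5, C8, M14, C19, C20, M22, C24, M29.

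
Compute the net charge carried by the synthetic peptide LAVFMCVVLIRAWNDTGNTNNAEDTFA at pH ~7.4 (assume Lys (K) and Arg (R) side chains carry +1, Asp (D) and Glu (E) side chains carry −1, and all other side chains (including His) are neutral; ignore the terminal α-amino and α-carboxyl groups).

Positive (K, R): R11 → +1.
Negative (D, E): D15, E23, D24 → −3.
Net charge = (+1) + (−3) = −2.

-2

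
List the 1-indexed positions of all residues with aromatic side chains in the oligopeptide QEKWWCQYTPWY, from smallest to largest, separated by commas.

4, 5, 8, 11, 12

F, W, and Y each carry an aromatic ring on the side chain.
Matching residues: W4, W5, Y8, W11, Y12.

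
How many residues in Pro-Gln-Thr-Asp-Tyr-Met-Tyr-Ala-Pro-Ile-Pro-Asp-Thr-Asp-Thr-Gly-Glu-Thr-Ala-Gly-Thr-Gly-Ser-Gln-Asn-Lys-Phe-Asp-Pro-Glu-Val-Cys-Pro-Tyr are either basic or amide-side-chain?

Basic: H, K, R. Amide-side-chain: N, Q.
Basic residues here: Lys26 (1).
Amide-side-chain residues here: Gln2, Gln24, Asn25 (3).
The two groups share no amino acid, so total = 1 + 3 = 4.

4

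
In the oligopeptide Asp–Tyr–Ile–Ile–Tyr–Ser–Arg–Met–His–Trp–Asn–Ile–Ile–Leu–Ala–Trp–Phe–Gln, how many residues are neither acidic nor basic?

Acidic: D, E. Basic: K, R, H. All other residues are neither.
Matching residues: Tyr2, Ile3, Ile4, Tyr5, Ser6, Met8, Trp10, Asn11, Ile12, Ile13, Leu14, Ala15, Trp16, Phe17, Gln18.

15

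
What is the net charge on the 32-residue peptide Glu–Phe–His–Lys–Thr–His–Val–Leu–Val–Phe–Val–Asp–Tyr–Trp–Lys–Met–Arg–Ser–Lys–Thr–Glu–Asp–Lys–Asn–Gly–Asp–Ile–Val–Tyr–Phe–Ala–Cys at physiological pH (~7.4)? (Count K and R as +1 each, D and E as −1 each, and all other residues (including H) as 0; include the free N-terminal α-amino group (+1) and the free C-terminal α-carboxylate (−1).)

0

Positive (K, R): Lys4, Lys15, Arg17, Lys19, Lys23 → +5.
Negative (D, E): Glu1, Asp12, Glu21, Asp22, Asp26 → −5.
The N-terminus (+1) and C-terminus (−1) cancel.
Net charge = (+5) + (−5) = 0.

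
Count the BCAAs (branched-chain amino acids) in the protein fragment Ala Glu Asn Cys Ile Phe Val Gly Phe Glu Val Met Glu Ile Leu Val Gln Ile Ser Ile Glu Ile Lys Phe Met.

9

V, L, and I make up the branched-chain aliphatic group.
Matching residues: Ile5, Val7, Val11, Ile14, Leu15, Val16, Ile18, Ile20, Ile22.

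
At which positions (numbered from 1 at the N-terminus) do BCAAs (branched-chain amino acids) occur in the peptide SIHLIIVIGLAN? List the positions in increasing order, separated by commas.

2, 4, 5, 6, 7, 8, 10

Valine (V), leucine (L), and isoleucine (I) are the branched-chain amino acids.
Matching residues: I2, L4, I5, I6, V7, I8, L10.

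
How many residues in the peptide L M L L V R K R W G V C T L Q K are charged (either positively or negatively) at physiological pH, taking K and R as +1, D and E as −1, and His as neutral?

Charged side chains at pH ~7.4: K, R (positive); D, E (negative).
Matching residues: R6, K7, R8, K16.

4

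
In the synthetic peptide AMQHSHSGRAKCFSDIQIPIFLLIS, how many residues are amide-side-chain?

2

The amide-side-chain residues are Asn (N) and Gln (Q).
Matching residues: Q3, Q17.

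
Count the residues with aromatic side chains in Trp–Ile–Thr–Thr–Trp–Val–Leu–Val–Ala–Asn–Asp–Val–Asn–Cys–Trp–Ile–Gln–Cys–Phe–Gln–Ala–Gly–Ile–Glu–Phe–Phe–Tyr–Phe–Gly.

8

Phenylalanine (F), tryptophan (W), and tyrosine (Y) have aromatic ring side chains.
Matching residues: Trp1, Trp5, Trp15, Phe19, Phe25, Phe26, Tyr27, Phe28.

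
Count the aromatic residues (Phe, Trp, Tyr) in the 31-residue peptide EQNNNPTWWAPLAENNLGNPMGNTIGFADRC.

3

Matching residues: W8, W9, F27.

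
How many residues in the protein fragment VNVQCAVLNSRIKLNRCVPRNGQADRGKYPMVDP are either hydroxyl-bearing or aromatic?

2

Hydroxyl-bearing: S, T, Y. Aromatic: F, W, Y.
Hydroxyl-bearing residues here: S10, Y29 (2).
Aromatic residues here: Y29 (1).
Y is in both groups, so the 1 Y residue must not be double-counted.
Total = 2 + 1 − 1 = 2.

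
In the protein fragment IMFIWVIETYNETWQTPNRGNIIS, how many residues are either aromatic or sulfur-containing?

Aromatic: F, W, Y. Sulfur-containing: C, M.
Aromatic residues here: F3, W5, Y10, W14 (4).
Sulfur-containing residues here: M2 (1).
The two groups share no amino acid, so total = 4 + 1 = 5.

5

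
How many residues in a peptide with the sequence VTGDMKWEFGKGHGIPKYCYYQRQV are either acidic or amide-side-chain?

4

Acidic: D, E. Amide-side-chain: N, Q.
Acidic residues here: D4, E8 (2).
Amide-side-chain residues here: Q22, Q24 (2).
The two groups share no amino acid, so total = 2 + 2 = 4.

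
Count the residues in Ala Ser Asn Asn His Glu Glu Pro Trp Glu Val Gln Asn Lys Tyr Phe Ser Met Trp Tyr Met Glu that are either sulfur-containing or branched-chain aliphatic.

3

Sulfur-containing: C, M. Branched-chain aliphatic: I, L, V.
Sulfur-containing residues here: Met18, Met21 (2).
Branched-chain aliphatic residues here: Val11 (1).
The two groups share no amino acid, so total = 2 + 1 = 3.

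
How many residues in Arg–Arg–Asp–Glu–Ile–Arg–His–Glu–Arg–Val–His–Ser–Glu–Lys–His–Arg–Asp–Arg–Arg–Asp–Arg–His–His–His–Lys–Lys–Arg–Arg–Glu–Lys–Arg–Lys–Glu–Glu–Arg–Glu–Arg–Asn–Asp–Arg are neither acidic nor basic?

Acidic: D, E. Basic: K, R, H. All other residues are neither.
Matching residues: Ile5, Val10, Ser12, Asn38.

4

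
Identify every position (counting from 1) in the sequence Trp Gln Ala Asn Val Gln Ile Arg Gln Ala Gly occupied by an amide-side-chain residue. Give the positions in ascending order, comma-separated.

Matching residues: Gln2, Asn4, Gln6, Gln9.

2, 4, 6, 9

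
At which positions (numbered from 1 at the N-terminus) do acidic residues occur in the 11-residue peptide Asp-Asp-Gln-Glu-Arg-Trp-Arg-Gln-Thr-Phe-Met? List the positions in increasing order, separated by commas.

The acidic residues are Asp (D) and Glu (E), whose side chains end in a carboxylate group.
Matching residues: Asp1, Asp2, Glu4.

1, 2, 4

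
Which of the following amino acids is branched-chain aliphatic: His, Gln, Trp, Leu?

Valine (V), leucine (L), and isoleucine (I) are the branched-chain amino acids.
Of the listed options, only Leu belongs to this group.

Leu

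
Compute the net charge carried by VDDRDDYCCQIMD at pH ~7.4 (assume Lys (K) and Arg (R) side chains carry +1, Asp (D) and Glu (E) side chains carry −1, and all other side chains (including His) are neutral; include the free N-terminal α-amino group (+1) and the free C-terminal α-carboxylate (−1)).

-4

Positive (K, R): R4 → +1.
Negative (D, E): D2, D3, D5, D6, D13 → −5.
The N-terminus (+1) and C-terminus (−1) cancel.
Net charge = (+1) + (−5) = −4.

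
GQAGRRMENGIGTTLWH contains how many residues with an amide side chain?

2

Asparagine (N) and glutamine (Q) have uncharged amide side chains.
Matching residues: Q2, N9.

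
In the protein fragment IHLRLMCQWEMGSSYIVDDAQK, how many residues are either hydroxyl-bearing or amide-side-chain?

Hydroxyl-bearing: S, T, Y. Amide-side-chain: N, Q.
Hydroxyl-bearing residues here: S13, S14, Y15 (3).
Amide-side-chain residues here: Q8, Q21 (2).
The two groups share no amino acid, so total = 3 + 2 = 5.

5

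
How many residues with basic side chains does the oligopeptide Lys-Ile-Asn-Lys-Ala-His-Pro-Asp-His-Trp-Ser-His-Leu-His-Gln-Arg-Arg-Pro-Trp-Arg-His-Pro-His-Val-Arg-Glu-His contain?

K, R, and H are the three residues with basic side chains (ε-amine, guanidinium, and imidazole respectively).
Matching residues: Lys1, Lys4, His6, His9, His12, His14, Arg16, Arg17, Arg20, His21, His23, Arg25, His27.

13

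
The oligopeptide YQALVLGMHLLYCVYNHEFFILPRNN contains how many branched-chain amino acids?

8

The BCAAs are Val, Leu, and Ile — aliphatic side chains with a branch point.
Matching residues: L4, V5, L6, L10, L11, V14, I21, L22.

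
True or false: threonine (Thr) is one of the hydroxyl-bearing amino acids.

True

S, T, and Y are the three residues with a side-chain hydroxyl.
Threonine is in this group.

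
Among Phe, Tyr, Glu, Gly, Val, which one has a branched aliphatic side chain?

V, L, and I make up the branched-chain aliphatic group.
Of the listed options, only Val belongs to this group.

Val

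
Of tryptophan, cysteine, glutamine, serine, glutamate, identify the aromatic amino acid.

The aromatic amino acids are Phe (F, benzyl), Trp (W, indole), and Tyr (Y, phenol).
Of the listed options, only tryptophan belongs to this group.

tryptophan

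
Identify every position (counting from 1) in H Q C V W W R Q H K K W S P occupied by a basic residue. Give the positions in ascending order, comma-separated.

Matching residues: H1, R7, H9, K10, K11.

1, 7, 9, 10, 11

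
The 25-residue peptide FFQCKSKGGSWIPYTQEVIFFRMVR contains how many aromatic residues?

6

Phenylalanine (F), tryptophan (W), and tyrosine (Y) have aromatic ring side chains.
Matching residues: F1, F2, W11, Y14, F20, F21.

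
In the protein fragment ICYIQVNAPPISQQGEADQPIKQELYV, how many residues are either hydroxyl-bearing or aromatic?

Hydroxyl-bearing: S, T, Y. Aromatic: F, W, Y.
Hydroxyl-bearing residues here: Y3, S12, Y26 (3).
Aromatic residues here: Y3, Y26 (2).
Y is in both groups, so the 2 Y residues must not be double-counted.
Total = 3 + 2 − 2 = 3.

3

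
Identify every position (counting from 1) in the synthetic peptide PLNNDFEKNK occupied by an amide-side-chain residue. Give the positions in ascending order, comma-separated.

3, 4, 9

The amide-side-chain residues are Asn (N) and Gln (Q).
Matching residues: N3, N4, N9.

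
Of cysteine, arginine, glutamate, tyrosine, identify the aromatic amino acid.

tyrosine

The aromatic amino acids are Phe (F, benzyl), Trp (W, indole), and Tyr (Y, phenol).
Of the listed options, only tyrosine belongs to this group.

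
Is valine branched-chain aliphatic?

Yes

The BCAAs are Val, Leu, and Ile — aliphatic side chains with a branch point.
Valine is in this group.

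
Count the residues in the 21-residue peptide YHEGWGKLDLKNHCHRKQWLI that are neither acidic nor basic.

12

Acidic: D, E. Basic: K, R, H. All other residues are neither.
Matching residues: Y1, G4, W5, G6, L8, L10, N12, C14, Q18, W19, L20, I21.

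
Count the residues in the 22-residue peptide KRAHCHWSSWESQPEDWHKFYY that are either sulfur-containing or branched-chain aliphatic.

Sulfur-containing: C, M. Branched-chain aliphatic: I, L, V.
Sulfur-containing residues here: C5 (1).
Branched-chain aliphatic residues here: none (0).
The two groups share no amino acid, so total = 1 + 0 = 1.

1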